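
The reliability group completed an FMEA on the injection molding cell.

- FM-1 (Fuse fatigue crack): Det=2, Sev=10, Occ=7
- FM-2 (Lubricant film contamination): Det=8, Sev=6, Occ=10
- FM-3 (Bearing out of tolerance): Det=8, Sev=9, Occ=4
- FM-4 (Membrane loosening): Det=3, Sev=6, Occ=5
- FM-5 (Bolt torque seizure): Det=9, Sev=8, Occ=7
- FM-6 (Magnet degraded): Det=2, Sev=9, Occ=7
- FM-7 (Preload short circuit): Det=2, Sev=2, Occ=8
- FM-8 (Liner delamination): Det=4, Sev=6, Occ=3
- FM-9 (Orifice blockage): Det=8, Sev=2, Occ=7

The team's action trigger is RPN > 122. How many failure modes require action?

RPN = Severity × Occurrence × Detection:
  FM-1: 10 × 7 × 2 = 140
  FM-2: 6 × 10 × 8 = 480
  FM-3: 9 × 4 × 8 = 288
  FM-4: 6 × 5 × 3 = 90
  FM-5: 8 × 7 × 9 = 504
  FM-6: 9 × 7 × 2 = 126
  FM-7: 2 × 8 × 2 = 32
  FM-8: 6 × 3 × 4 = 72
  FM-9: 2 × 7 × 8 = 112
Modes with RPN > 122: FM-1 (140), FM-2 (480), FM-3 (288), FM-5 (504), FM-6 (126) → 5.

5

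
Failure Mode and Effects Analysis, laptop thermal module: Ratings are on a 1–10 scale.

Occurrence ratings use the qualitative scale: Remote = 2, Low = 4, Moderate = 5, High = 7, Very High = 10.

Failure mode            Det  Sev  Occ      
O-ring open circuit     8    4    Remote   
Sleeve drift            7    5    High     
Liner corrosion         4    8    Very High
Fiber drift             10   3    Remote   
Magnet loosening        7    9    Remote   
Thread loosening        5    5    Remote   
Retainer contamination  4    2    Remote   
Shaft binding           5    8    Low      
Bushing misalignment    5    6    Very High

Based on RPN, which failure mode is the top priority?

Liner corrosion

RPN = Severity × Occurrence × Detection:
  O-ring open circuit: 4 × 2 × 8 = 64
  Sleeve drift: 5 × 7 × 7 = 245
  Liner corrosion: 8 × 10 × 4 = 320
  Fiber drift: 3 × 2 × 10 = 60
  Magnet loosening: 9 × 2 × 7 = 126
  Thread loosening: 5 × 2 × 5 = 50
  Retainer contamination: 2 × 2 × 4 = 16
  Shaft binding: 8 × 4 × 5 = 160
  Bushing misalignment: 6 × 10 × 5 = 300
Highest RPN is 320 → Liner corrosion.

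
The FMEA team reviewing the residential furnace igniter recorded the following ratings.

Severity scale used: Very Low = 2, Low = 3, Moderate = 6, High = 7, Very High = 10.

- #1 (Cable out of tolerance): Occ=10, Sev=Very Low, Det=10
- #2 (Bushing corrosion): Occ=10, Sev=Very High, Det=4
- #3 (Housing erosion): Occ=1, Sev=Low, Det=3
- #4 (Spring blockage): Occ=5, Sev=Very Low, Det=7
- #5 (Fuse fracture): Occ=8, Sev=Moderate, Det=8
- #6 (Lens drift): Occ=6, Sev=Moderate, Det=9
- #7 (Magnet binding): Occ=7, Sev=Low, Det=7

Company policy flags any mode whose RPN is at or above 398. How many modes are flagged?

1

RPN = Severity × Occurrence × Detection:
  #1: 2 × 10 × 10 = 200
  #2: 10 × 10 × 4 = 400
  #3: 3 × 1 × 3 = 9
  #4: 2 × 5 × 7 = 70
  #5: 6 × 8 × 8 = 384
  #6: 6 × 6 × 9 = 324
  #7: 3 × 7 × 7 = 147
Modes with RPN ≥ 398: #2 (400) → 1.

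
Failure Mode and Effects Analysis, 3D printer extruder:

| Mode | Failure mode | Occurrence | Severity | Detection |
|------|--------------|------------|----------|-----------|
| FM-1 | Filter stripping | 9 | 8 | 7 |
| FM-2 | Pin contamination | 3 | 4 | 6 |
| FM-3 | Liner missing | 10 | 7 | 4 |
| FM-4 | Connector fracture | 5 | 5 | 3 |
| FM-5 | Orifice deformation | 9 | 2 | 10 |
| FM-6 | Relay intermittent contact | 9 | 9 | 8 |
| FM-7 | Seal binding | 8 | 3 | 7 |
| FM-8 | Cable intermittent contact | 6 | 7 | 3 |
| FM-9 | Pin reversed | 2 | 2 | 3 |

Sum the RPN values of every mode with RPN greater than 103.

1906

RPN = Severity × Occurrence × Detection:
  FM-1: 8 × 9 × 7 = 504
  FM-2: 4 × 3 × 6 = 72
  FM-3: 7 × 10 × 4 = 280
  FM-4: 5 × 5 × 3 = 75
  FM-5: 2 × 9 × 10 = 180
  FM-6: 9 × 9 × 8 = 648
  FM-7: 3 × 8 × 7 = 168
  FM-8: 7 × 6 × 3 = 126
  FM-9: 2 × 2 × 3 = 12
RPN > 103: FM-1 (504), FM-3 (280), FM-5 (180), FM-6 (648), FM-7 (168), FM-8 (126).
Sum: 504 + 280 + 180 + 648 + 168 + 126 = 1906.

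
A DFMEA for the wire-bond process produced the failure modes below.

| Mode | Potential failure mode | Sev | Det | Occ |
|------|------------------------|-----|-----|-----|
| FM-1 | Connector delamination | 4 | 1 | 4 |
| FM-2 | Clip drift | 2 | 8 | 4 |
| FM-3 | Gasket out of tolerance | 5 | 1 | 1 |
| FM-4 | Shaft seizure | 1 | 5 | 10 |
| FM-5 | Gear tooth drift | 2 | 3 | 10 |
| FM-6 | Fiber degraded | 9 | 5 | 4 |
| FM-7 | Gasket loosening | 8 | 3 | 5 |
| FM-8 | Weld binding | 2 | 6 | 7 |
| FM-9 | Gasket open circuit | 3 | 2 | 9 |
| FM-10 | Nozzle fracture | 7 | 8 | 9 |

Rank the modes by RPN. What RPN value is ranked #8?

50

RPN = Severity × Occurrence × Detection:
  FM-1: 4 × 4 × 1 = 16
  FM-2: 2 × 4 × 8 = 64
  FM-3: 5 × 1 × 1 = 5
  FM-4: 1 × 10 × 5 = 50
  FM-5: 2 × 10 × 3 = 60
  FM-6: 9 × 4 × 5 = 180
  FM-7: 8 × 5 × 3 = 120
  FM-8: 2 × 7 × 6 = 84
  FM-9: 3 × 9 × 2 = 54
  FM-10: 7 × 9 × 8 = 504
Sorted descending: 504, 180, 120, 84, 64, 60, 54, 50, 16, 5.
The eighth-highest RPN is 50 (FM-4).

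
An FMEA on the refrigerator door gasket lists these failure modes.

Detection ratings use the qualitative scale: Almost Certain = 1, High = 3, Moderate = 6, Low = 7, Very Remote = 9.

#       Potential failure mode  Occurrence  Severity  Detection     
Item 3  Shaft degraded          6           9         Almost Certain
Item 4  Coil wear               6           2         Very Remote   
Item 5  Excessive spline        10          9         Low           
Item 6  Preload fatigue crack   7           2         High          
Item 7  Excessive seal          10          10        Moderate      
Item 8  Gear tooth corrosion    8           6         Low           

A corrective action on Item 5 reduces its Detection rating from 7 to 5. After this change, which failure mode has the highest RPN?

RPN = Severity × Occurrence × Detection:
  Item 3: 9 × 6 × 1 = 54
  Item 4: 2 × 6 × 9 = 108
  Item 5: 9 × 10 × 7 = 630
  Item 6: 2 × 7 × 3 = 42
  Item 7: 10 × 10 × 6 = 600
  Item 8: 6 × 8 × 7 = 336
After action: Item 5 → 9 × 10 × 5 = 450.
Revised RPNs: Item 7=600, Item 5=450, Item 8=336, Item 4=108, Item 3=54, Item 6=42.
Highest is now Item 7 (600).

Item 7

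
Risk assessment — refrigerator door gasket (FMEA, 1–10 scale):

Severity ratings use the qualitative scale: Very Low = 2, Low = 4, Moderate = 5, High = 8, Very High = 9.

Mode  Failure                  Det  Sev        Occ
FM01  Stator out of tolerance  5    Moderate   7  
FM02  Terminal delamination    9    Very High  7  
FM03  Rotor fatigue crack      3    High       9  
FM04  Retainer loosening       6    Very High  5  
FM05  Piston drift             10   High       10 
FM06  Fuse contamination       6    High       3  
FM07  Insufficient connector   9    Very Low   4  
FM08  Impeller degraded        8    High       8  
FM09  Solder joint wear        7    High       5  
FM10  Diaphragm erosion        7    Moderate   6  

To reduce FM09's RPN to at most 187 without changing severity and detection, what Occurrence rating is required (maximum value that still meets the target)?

FM09: S=8, O=5, D=7 → current RPN = 280.
Fixed product = 56. Need 56 × O ≤ 187, so O ≤ 187/56 = 3.34.
Maximum integer Occurrence rating = 3 (gives RPN 168; O=4 would give 224 > 187).

3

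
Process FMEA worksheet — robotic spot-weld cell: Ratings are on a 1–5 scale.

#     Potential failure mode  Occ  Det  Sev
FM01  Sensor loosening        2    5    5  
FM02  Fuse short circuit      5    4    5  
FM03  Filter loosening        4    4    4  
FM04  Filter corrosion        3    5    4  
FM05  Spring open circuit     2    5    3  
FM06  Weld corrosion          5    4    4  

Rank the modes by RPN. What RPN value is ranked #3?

RPN = Severity × Occurrence × Detection:
  FM01: 5 × 2 × 5 = 50
  FM02: 5 × 5 × 4 = 100
  FM03: 4 × 4 × 4 = 64
  FM04: 4 × 3 × 5 = 60
  FM05: 3 × 2 × 5 = 30
  FM06: 4 × 5 × 4 = 80
Sorted descending: 100, 80, 64, 60, 50, 30.
The third-highest RPN is 64 (FM03).

64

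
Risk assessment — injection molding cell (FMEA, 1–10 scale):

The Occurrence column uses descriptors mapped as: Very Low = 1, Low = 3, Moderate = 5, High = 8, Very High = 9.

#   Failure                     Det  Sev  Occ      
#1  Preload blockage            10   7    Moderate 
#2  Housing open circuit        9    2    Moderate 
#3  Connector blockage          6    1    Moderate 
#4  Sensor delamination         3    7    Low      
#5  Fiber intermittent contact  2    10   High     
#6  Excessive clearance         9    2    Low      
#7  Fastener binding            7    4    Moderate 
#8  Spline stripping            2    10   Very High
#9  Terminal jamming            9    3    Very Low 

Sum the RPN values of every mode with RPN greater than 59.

RPN = Severity × Occurrence × Detection:
  #1: 7 × 5 × 10 = 350
  #2: 2 × 5 × 9 = 90
  #3: 1 × 5 × 6 = 30
  #4: 7 × 3 × 3 = 63
  #5: 10 × 8 × 2 = 160
  #6: 2 × 3 × 9 = 54
  #7: 4 × 5 × 7 = 140
  #8: 10 × 9 × 2 = 180
  #9: 3 × 1 × 9 = 27
RPN > 59: #1 (350), #2 (90), #4 (63), #5 (160), #7 (140), #8 (180).
Sum: 350 + 90 + 63 + 160 + 140 + 180 = 983.

983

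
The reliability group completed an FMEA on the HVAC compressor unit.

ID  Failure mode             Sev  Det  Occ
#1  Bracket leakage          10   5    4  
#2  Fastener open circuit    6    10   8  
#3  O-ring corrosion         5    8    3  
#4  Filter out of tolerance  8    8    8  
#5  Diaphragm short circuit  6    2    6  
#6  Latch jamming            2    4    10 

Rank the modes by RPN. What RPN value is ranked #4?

RPN = Severity × Occurrence × Detection:
  #1: 10 × 4 × 5 = 200
  #2: 6 × 8 × 10 = 480
  #3: 5 × 3 × 8 = 120
  #4: 8 × 8 × 8 = 512
  #5: 6 × 6 × 2 = 72
  #6: 2 × 10 × 4 = 80
Sorted descending: 512, 480, 200, 120, 80, 72.
The fourth-highest RPN is 120 (#3).

120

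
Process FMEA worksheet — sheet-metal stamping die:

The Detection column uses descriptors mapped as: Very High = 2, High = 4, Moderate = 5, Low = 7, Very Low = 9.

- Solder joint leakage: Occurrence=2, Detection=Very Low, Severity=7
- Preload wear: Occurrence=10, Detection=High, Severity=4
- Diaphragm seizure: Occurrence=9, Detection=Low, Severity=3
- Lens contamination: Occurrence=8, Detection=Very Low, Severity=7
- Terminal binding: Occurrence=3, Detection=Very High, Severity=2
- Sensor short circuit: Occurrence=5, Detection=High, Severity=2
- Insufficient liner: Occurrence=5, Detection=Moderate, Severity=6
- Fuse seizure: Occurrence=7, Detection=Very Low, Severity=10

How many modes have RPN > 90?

6

RPN = Severity × Occurrence × Detection:
  Solder joint leakage: 7 × 2 × 9 = 126
  Preload wear: 4 × 10 × 4 = 160
  Diaphragm seizure: 3 × 9 × 7 = 189
  Lens contamination: 7 × 8 × 9 = 504
  Terminal binding: 2 × 3 × 2 = 12
  Sensor short circuit: 2 × 5 × 4 = 40
  Insufficient liner: 6 × 5 × 5 = 150
  Fuse seizure: 10 × 7 × 9 = 630
Modes with RPN > 90: Solder joint leakage (126), Preload wear (160), Diaphragm seizure (189), Lens contamination (504), Insufficient liner (150), Fuse seizure (630) → 6.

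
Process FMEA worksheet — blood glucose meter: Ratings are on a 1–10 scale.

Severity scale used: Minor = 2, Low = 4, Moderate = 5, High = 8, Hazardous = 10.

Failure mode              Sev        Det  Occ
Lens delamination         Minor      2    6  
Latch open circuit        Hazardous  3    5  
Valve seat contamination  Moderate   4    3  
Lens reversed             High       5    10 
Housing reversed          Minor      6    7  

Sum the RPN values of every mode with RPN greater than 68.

634

RPN = Severity × Occurrence × Detection:
  Lens delamination: 2 × 6 × 2 = 24
  Latch open circuit: 10 × 5 × 3 = 150
  Valve seat contamination: 5 × 3 × 4 = 60
  Lens reversed: 8 × 10 × 5 = 400
  Housing reversed: 2 × 7 × 6 = 84
RPN > 68: Latch open circuit (150), Lens reversed (400), Housing reversed (84).
Sum: 150 + 400 + 84 = 634.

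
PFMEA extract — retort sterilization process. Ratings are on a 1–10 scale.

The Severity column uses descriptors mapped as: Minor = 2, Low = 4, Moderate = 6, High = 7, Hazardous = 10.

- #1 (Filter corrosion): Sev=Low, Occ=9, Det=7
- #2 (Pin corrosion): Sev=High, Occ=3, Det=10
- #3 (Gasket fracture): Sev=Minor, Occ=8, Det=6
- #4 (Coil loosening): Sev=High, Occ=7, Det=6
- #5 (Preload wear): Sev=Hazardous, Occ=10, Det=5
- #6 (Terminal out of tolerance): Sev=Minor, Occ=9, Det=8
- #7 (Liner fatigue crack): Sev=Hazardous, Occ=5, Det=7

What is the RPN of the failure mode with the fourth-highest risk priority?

252

RPN = Severity × Occurrence × Detection:
  #1: 4 × 9 × 7 = 252
  #2: 7 × 3 × 10 = 210
  #3: 2 × 8 × 6 = 96
  #4: 7 × 7 × 6 = 294
  #5: 10 × 10 × 5 = 500
  #6: 2 × 9 × 8 = 144
  #7: 10 × 5 × 7 = 350
Sorted descending: 500, 350, 294, 252, 210, 144, 96.
The fourth-highest RPN is 252 (#1).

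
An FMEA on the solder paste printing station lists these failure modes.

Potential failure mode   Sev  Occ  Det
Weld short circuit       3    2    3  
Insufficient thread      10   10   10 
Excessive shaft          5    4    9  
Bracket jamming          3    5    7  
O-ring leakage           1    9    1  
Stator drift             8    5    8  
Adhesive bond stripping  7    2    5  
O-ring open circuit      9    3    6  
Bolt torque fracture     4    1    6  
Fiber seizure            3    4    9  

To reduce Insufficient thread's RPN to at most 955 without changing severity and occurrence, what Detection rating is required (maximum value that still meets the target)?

9

Insufficient thread: S=10, O=10, D=10 → current RPN = 1000.
Fixed product = 100. Need 100 × D ≤ 955, so D ≤ 955/100 = 9.55.
Maximum integer Detection rating = 9 (gives RPN 900; D=10 would give 1000 > 955).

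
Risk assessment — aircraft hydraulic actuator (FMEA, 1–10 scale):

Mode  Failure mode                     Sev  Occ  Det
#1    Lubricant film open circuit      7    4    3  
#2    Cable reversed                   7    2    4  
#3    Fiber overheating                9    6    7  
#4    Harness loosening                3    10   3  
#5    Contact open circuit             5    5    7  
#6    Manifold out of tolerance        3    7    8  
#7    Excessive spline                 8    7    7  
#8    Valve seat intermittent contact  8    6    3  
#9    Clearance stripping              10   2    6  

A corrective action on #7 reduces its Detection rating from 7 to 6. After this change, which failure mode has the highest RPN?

RPN = Severity × Occurrence × Detection:
  #1: 7 × 4 × 3 = 84
  #2: 7 × 2 × 4 = 56
  #3: 9 × 6 × 7 = 378
  #4: 3 × 10 × 3 = 90
  #5: 5 × 5 × 7 = 175
  #6: 3 × 7 × 8 = 168
  #7: 8 × 7 × 7 = 392
  #8: 8 × 6 × 3 = 144
  #9: 10 × 2 × 6 = 120
After action: #7 → 8 × 7 × 6 = 336.
Revised RPNs: #3=378, #7=336, #5=175, #6=168, #8=144, #9=120, #4=90, #1=84, #2=56.
Highest is now #3 (378).

#3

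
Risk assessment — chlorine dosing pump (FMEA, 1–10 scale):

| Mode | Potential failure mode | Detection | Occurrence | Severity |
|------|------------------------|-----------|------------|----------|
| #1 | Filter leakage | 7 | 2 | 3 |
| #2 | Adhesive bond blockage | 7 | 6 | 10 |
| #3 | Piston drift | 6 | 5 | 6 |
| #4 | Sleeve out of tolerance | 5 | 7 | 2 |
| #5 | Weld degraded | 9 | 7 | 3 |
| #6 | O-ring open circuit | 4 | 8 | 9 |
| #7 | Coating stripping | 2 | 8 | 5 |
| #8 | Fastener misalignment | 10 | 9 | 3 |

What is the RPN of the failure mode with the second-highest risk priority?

RPN = Severity × Occurrence × Detection:
  #1: 3 × 2 × 7 = 42
  #2: 10 × 6 × 7 = 420
  #3: 6 × 5 × 6 = 180
  #4: 2 × 7 × 5 = 70
  #5: 3 × 7 × 9 = 189
  #6: 9 × 8 × 4 = 288
  #7: 5 × 8 × 2 = 80
  #8: 3 × 9 × 10 = 270
Sorted descending: 420, 288, 270, 189, 180, 80, 70, 42.
The second-highest RPN is 288 (#6).

288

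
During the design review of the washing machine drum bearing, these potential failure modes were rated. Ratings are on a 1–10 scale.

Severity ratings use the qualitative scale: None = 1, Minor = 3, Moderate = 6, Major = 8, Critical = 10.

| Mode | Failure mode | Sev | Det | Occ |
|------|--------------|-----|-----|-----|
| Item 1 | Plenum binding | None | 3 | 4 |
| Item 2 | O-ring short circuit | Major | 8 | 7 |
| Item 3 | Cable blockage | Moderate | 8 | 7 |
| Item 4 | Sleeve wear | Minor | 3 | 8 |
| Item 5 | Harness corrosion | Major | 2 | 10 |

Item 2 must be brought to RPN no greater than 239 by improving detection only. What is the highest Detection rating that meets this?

Item 2: S=8, O=7, D=8 → current RPN = 448.
Fixed product = 56. Need 56 × D ≤ 239, so D ≤ 239/56 = 4.27.
Maximum integer Detection rating = 4 (gives RPN 224; D=5 would give 280 > 239).

4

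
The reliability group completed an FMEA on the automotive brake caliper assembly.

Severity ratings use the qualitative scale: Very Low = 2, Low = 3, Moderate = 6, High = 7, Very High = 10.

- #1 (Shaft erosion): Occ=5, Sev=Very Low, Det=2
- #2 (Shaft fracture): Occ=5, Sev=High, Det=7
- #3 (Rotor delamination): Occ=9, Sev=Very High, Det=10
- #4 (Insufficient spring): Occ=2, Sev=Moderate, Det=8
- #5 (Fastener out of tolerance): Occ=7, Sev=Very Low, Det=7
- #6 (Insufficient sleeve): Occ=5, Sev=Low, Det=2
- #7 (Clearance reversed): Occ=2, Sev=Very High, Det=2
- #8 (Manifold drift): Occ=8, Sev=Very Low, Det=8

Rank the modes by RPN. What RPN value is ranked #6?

RPN = Severity × Occurrence × Detection:
  #1: 2 × 5 × 2 = 20
  #2: 7 × 5 × 7 = 245
  #3: 10 × 9 × 10 = 900
  #4: 6 × 2 × 8 = 96
  #5: 2 × 7 × 7 = 98
  #6: 3 × 5 × 2 = 30
  #7: 10 × 2 × 2 = 40
  #8: 2 × 8 × 8 = 128
Sorted descending: 900, 245, 128, 98, 96, 40, 30, 20.
The sixth-highest RPN is 40 (#7).

40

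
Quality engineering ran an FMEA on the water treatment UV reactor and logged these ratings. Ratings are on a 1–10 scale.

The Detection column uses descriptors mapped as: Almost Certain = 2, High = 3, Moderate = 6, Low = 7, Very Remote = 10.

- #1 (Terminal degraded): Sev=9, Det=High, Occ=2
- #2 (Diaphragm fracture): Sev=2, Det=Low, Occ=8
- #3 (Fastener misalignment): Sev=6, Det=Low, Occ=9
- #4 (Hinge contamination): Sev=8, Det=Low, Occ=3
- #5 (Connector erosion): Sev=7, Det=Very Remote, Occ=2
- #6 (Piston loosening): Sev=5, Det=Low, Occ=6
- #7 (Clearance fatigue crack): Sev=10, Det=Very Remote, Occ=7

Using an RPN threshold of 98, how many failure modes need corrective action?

6

RPN = Severity × Occurrence × Detection:
  #1: 9 × 2 × 3 = 54
  #2: 2 × 8 × 7 = 112
  #3: 6 × 9 × 7 = 378
  #4: 8 × 3 × 7 = 168
  #5: 7 × 2 × 10 = 140
  #6: 5 × 6 × 7 = 210
  #7: 10 × 7 × 10 = 700
Modes with RPN ≥ 98: #2 (112), #3 (378), #4 (168), #5 (140), #6 (210), #7 (700) → 6.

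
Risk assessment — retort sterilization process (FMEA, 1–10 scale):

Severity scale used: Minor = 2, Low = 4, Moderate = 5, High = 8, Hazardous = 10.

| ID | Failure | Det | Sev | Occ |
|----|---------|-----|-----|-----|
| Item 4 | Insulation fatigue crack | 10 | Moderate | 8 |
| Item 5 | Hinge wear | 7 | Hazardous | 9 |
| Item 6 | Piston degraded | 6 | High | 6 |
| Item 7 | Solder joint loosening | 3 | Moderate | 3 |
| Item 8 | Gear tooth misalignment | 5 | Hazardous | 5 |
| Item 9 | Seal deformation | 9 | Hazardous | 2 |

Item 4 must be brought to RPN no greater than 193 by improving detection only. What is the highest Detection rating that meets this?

Item 4: S=5, O=8, D=10 → current RPN = 400.
Fixed product = 40. Need 40 × D ≤ 193, so D ≤ 193/40 = 4.83.
Maximum integer Detection rating = 4 (gives RPN 160; D=5 would give 200 > 193).

4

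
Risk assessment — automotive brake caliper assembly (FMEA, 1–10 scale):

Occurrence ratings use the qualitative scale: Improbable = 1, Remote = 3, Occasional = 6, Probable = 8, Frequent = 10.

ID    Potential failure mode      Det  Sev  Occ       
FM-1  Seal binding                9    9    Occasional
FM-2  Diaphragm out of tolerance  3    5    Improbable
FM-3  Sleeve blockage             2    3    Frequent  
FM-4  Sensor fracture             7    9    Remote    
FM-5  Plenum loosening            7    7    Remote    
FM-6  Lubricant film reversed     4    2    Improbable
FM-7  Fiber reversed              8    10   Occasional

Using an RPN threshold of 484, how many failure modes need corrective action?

RPN = Severity × Occurrence × Detection:
  FM-1: 9 × 6 × 9 = 486
  FM-2: 5 × 1 × 3 = 15
  FM-3: 3 × 10 × 2 = 60
  FM-4: 9 × 3 × 7 = 189
  FM-5: 7 × 3 × 7 = 147
  FM-6: 2 × 1 × 4 = 8
  FM-7: 10 × 6 × 8 = 480
Modes with RPN ≥ 484: FM-1 (486) → 1.

1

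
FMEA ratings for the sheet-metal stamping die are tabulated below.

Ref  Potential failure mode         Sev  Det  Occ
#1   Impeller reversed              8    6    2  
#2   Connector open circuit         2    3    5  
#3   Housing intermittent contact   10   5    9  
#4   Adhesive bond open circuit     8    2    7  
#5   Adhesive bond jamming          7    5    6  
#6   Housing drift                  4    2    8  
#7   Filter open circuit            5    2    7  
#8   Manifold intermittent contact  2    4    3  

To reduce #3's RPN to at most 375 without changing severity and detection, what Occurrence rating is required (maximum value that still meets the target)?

7

#3: S=10, O=9, D=5 → current RPN = 450.
Fixed product = 50. Need 50 × O ≤ 375, so O ≤ 375/50 = 7.50.
Maximum integer Occurrence rating = 7 (gives RPN 350; O=8 would give 400 > 375).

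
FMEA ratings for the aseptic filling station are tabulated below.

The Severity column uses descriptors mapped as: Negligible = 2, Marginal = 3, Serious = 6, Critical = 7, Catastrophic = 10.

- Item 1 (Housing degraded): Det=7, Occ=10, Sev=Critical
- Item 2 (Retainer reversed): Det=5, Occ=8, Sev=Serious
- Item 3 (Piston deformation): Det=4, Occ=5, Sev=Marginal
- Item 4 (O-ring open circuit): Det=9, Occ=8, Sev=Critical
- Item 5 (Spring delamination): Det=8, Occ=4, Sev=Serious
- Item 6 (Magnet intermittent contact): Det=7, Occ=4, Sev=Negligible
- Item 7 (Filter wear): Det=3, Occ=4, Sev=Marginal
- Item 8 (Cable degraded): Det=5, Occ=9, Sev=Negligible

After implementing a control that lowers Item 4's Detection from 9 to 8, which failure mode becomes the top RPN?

Item 1

RPN = Severity × Occurrence × Detection:
  Item 1: 7 × 10 × 7 = 490
  Item 2: 6 × 8 × 5 = 240
  Item 3: 3 × 5 × 4 = 60
  Item 4: 7 × 8 × 9 = 504
  Item 5: 6 × 4 × 8 = 192
  Item 6: 2 × 4 × 7 = 56
  Item 7: 3 × 4 × 3 = 36
  Item 8: 2 × 9 × 5 = 90
After action: Item 4 → 7 × 8 × 8 = 448.
Revised RPNs: Item 1=490, Item 4=448, Item 2=240, Item 5=192, Item 8=90, Item 3=60, Item 6=56, Item 7=36.
Highest is now Item 1 (490).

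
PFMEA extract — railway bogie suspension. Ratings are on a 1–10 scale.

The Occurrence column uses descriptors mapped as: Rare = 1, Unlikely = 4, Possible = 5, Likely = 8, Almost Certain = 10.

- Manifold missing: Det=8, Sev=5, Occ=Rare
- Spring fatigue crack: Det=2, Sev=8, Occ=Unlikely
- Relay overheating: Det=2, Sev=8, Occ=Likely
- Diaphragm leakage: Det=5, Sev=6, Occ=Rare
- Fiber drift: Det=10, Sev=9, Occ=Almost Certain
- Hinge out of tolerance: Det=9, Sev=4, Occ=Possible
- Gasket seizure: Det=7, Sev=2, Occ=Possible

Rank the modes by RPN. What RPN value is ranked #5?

RPN = Severity × Occurrence × Detection:
  Manifold missing: 5 × 1 × 8 = 40
  Spring fatigue crack: 8 × 4 × 2 = 64
  Relay overheating: 8 × 8 × 2 = 128
  Diaphragm leakage: 6 × 1 × 5 = 30
  Fiber drift: 9 × 10 × 10 = 900
  Hinge out of tolerance: 4 × 5 × 9 = 180
  Gasket seizure: 2 × 5 × 7 = 70
Sorted descending: 900, 180, 128, 70, 64, 40, 30.
The fifth-highest RPN is 64 (Spring fatigue crack).

64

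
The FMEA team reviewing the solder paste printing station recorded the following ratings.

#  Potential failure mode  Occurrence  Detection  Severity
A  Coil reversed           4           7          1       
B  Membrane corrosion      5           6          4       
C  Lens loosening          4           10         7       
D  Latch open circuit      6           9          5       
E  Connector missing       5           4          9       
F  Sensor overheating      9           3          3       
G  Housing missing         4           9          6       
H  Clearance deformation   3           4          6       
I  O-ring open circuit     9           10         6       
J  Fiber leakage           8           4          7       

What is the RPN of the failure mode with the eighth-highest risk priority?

81

RPN = Severity × Occurrence × Detection:
  A: 1 × 4 × 7 = 28
  B: 4 × 5 × 6 = 120
  C: 7 × 4 × 10 = 280
  D: 5 × 6 × 9 = 270
  E: 9 × 5 × 4 = 180
  F: 3 × 9 × 3 = 81
  G: 6 × 4 × 9 = 216
  H: 6 × 3 × 4 = 72
  I: 6 × 9 × 10 = 540
  J: 7 × 8 × 4 = 224
Sorted descending: 540, 280, 270, 224, 216, 180, 120, 81, 72, 28.
The eighth-highest RPN is 81 (F).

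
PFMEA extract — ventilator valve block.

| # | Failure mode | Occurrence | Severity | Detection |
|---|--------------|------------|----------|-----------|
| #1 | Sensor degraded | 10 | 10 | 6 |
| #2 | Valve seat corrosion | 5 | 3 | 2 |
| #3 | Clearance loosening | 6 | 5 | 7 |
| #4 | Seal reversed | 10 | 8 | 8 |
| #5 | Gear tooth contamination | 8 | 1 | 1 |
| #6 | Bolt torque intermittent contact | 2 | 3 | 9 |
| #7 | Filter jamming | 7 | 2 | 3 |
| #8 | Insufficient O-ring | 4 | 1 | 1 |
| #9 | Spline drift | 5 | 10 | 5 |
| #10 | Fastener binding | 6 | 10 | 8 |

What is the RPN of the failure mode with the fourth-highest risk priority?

250

RPN = Severity × Occurrence × Detection:
  #1: 10 × 10 × 6 = 600
  #2: 3 × 5 × 2 = 30
  #3: 5 × 6 × 7 = 210
  #4: 8 × 10 × 8 = 640
  #5: 1 × 8 × 1 = 8
  #6: 3 × 2 × 9 = 54
  #7: 2 × 7 × 3 = 42
  #8: 1 × 4 × 1 = 4
  #9: 10 × 5 × 5 = 250
  #10: 10 × 6 × 8 = 480
Sorted descending: 640, 600, 480, 250, 210, 54, 42, 30, 8, 4.
The fourth-highest RPN is 250 (#9).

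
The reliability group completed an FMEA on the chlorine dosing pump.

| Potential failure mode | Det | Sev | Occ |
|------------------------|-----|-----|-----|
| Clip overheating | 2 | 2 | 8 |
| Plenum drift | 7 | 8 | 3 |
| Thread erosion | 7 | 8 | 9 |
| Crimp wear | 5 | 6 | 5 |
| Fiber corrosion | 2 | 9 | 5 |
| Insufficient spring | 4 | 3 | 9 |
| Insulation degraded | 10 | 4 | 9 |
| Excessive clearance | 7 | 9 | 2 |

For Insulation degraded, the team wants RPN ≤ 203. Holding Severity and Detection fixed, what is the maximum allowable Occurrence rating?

Insulation degraded: S=4, O=9, D=10 → current RPN = 360.
Fixed product = 40. Need 40 × O ≤ 203, so O ≤ 203/40 = 5.08.
Maximum integer Occurrence rating = 5 (gives RPN 200; O=6 would give 240 > 203).

5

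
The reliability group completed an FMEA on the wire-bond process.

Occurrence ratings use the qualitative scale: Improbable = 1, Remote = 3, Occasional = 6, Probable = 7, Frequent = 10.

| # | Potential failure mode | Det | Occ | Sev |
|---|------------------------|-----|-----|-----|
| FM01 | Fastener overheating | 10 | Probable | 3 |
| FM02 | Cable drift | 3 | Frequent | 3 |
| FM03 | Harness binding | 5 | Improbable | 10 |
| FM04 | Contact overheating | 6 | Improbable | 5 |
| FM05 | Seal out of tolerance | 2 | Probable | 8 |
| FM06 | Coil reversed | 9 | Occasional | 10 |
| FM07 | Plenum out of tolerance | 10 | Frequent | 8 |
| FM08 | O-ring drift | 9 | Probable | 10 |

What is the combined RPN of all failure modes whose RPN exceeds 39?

RPN = Severity × Occurrence × Detection:
  FM01: 3 × 7 × 10 = 210
  FM02: 3 × 10 × 3 = 90
  FM03: 10 × 1 × 5 = 50
  FM04: 5 × 1 × 6 = 30
  FM05: 8 × 7 × 2 = 112
  FM06: 10 × 6 × 9 = 540
  FM07: 8 × 10 × 10 = 800
  FM08: 10 × 7 × 9 = 630
RPN > 39: FM01 (210), FM02 (90), FM03 (50), FM05 (112), FM06 (540), FM07 (800), FM08 (630).
Sum: 210 + 90 + 50 + 112 + 540 + 800 + 630 = 2432.

2432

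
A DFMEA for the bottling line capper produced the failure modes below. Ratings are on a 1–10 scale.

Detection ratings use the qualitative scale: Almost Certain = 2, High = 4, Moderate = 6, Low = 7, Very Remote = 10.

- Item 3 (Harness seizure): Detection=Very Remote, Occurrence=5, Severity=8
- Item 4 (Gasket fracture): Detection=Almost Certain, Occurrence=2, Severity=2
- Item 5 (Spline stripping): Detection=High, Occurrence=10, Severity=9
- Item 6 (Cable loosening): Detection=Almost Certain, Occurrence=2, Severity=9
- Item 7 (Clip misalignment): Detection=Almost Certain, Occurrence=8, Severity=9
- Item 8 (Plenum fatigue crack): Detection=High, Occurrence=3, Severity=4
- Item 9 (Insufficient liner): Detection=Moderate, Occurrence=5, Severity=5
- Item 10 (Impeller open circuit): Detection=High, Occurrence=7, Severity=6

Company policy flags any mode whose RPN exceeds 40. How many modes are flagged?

RPN = Severity × Occurrence × Detection:
  Item 3: 8 × 5 × 10 = 400
  Item 4: 2 × 2 × 2 = 8
  Item 5: 9 × 10 × 4 = 360
  Item 6: 9 × 2 × 2 = 36
  Item 7: 9 × 8 × 2 = 144
  Item 8: 4 × 3 × 4 = 48
  Item 9: 5 × 5 × 6 = 150
  Item 10: 6 × 7 × 4 = 168
Modes with RPN > 40: Item 3 (400), Item 5 (360), Item 7 (144), Item 8 (48), Item 9 (150), Item 10 (168) → 6.

6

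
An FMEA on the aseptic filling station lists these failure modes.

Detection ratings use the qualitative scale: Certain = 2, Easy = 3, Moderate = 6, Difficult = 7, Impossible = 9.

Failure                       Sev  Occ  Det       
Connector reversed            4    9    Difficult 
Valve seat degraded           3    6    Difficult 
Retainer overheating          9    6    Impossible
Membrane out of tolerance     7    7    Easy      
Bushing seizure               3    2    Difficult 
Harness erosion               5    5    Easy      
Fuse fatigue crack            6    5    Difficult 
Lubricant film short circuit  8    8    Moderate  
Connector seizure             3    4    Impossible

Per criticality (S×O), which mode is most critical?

Criticality = Severity × Occurrence:
  Connector reversed: 4 × 9 = 36
  Valve seat degraded: 3 × 6 = 18
  Retainer overheating: 9 × 6 = 54
  Membrane out of tolerance: 7 × 7 = 49
  Bushing seizure: 3 × 2 = 6
  Harness erosion: 5 × 5 = 25
  Fuse fatigue crack: 6 × 5 = 30
  Lubricant film short circuit: 8 × 8 = 64
  Connector seizure: 3 × 4 = 12
Highest criticality is 64 → Lubricant film short circuit.

Lubricant film short circuit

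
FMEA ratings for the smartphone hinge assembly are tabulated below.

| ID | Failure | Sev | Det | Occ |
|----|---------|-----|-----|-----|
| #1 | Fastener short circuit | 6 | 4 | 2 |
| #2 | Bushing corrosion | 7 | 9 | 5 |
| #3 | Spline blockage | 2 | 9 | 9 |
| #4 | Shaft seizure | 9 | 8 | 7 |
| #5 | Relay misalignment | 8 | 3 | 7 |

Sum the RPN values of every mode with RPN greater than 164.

RPN = Severity × Occurrence × Detection:
  #1: 6 × 2 × 4 = 48
  #2: 7 × 5 × 9 = 315
  #3: 2 × 9 × 9 = 162
  #4: 9 × 7 × 8 = 504
  #5: 8 × 7 × 3 = 168
RPN > 164: #2 (315), #4 (504), #5 (168).
Sum: 315 + 504 + 168 = 987.

987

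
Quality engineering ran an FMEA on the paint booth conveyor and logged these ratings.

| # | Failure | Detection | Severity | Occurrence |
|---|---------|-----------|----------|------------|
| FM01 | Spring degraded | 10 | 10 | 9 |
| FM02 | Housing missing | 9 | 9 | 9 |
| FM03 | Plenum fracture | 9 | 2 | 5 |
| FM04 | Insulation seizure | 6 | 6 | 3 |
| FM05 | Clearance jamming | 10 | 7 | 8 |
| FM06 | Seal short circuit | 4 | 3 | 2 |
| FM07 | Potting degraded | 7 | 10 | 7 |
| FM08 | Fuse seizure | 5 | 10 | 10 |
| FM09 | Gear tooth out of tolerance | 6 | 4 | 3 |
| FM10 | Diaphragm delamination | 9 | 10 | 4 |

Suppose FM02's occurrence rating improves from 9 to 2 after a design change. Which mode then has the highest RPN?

FM01

RPN = Severity × Occurrence × Detection:
  FM01: 10 × 9 × 10 = 900
  FM02: 9 × 9 × 9 = 729
  FM03: 2 × 5 × 9 = 90
  FM04: 6 × 3 × 6 = 108
  FM05: 7 × 8 × 10 = 560
  FM06: 3 × 2 × 4 = 24
  FM07: 10 × 7 × 7 = 490
  FM08: 10 × 10 × 5 = 500
  FM09: 4 × 3 × 6 = 72
  FM10: 10 × 4 × 9 = 360
After action: FM02 → 9 × 2 × 9 = 162.
Revised RPNs: FM01=900, FM05=560, FM08=500, FM07=490, FM10=360, FM02=162, FM04=108, FM03=90, FM09=72, FM06=24.
Highest is now FM01 (900).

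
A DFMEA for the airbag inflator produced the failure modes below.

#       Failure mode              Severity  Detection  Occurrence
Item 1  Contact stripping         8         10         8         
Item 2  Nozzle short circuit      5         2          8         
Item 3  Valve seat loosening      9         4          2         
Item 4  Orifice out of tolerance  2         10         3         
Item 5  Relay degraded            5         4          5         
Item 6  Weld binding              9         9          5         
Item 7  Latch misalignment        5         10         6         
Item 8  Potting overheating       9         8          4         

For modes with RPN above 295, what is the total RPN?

RPN = Severity × Occurrence × Detection:
  Item 1: 8 × 8 × 10 = 640
  Item 2: 5 × 8 × 2 = 80
  Item 3: 9 × 2 × 4 = 72
  Item 4: 2 × 3 × 10 = 60
  Item 5: 5 × 5 × 4 = 100
  Item 6: 9 × 5 × 9 = 405
  Item 7: 5 × 6 × 10 = 300
  Item 8: 9 × 4 × 8 = 288
RPN > 295: Item 1 (640), Item 6 (405), Item 7 (300).
Sum: 640 + 405 + 300 = 1345.

1345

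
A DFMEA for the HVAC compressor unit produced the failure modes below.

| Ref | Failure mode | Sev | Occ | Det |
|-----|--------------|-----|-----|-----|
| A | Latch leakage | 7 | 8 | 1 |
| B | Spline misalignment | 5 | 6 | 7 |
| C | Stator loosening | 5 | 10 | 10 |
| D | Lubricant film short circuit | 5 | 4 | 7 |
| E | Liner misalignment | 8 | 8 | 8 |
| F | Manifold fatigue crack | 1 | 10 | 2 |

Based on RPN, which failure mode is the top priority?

RPN = Severity × Occurrence × Detection:
  A: 7 × 8 × 1 = 56
  B: 5 × 6 × 7 = 210
  C: 5 × 10 × 10 = 500
  D: 5 × 4 × 7 = 140
  E: 8 × 8 × 8 = 512
  F: 1 × 10 × 2 = 20
Highest RPN is 512 → E.

E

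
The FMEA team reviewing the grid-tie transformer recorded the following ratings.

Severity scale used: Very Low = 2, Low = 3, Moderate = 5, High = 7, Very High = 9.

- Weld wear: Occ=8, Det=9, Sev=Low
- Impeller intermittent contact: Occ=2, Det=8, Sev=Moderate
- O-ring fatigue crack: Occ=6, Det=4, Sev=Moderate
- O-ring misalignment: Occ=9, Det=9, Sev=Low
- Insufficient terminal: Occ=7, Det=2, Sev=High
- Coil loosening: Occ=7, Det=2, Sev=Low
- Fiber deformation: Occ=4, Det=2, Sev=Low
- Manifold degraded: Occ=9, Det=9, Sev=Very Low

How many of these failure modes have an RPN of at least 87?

RPN = Severity × Occurrence × Detection:
  Weld wear: 3 × 8 × 9 = 216
  Impeller intermittent contact: 5 × 2 × 8 = 80
  O-ring fatigue crack: 5 × 6 × 4 = 120
  O-ring misalignment: 3 × 9 × 9 = 243
  Insufficient terminal: 7 × 7 × 2 = 98
  Coil loosening: 3 × 7 × 2 = 42
  Fiber deformation: 3 × 4 × 2 = 24
  Manifold degraded: 2 × 9 × 9 = 162
Modes with RPN ≥ 87: Weld wear (216), O-ring fatigue crack (120), O-ring misalignment (243), Insufficient terminal (98), Manifold degraded (162) → 5.

5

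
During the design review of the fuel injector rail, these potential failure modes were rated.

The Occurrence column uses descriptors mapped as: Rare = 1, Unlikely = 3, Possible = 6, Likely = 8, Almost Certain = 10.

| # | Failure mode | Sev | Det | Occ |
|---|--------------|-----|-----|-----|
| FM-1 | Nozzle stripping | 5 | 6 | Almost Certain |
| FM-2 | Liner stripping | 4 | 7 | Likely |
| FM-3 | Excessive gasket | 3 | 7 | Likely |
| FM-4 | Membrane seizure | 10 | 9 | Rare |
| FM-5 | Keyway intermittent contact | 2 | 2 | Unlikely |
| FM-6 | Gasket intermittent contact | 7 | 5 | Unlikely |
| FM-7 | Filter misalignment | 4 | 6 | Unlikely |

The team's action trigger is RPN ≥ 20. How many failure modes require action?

6

RPN = Severity × Occurrence × Detection:
  FM-1: 5 × 10 × 6 = 300
  FM-2: 4 × 8 × 7 = 224
  FM-3: 3 × 8 × 7 = 168
  FM-4: 10 × 1 × 9 = 90
  FM-5: 2 × 3 × 2 = 12
  FM-6: 7 × 3 × 5 = 105
  FM-7: 4 × 3 × 6 = 72
Modes with RPN ≥ 20: FM-1 (300), FM-2 (224), FM-3 (168), FM-4 (90), FM-6 (105), FM-7 (72) → 6.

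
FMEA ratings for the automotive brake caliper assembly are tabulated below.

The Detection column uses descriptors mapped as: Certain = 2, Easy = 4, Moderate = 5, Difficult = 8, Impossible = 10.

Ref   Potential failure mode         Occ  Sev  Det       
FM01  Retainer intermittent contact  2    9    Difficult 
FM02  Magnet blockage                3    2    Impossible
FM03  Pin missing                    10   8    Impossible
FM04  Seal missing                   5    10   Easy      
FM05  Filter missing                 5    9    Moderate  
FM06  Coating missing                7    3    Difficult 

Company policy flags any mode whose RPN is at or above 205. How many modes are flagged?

2

RPN = Severity × Occurrence × Detection:
  FM01: 9 × 2 × 8 = 144
  FM02: 2 × 3 × 10 = 60
  FM03: 8 × 10 × 10 = 800
  FM04: 10 × 5 × 4 = 200
  FM05: 9 × 5 × 5 = 225
  FM06: 3 × 7 × 8 = 168
Modes with RPN ≥ 205: FM03 (800), FM05 (225) → 2.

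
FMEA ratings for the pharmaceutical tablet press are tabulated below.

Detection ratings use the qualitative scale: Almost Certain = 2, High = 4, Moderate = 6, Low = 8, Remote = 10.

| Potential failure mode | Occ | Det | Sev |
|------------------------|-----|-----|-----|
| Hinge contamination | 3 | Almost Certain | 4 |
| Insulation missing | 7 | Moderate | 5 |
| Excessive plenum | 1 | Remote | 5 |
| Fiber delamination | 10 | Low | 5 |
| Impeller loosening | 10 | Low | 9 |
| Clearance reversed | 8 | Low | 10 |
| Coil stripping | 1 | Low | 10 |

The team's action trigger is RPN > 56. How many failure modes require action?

RPN = Severity × Occurrence × Detection:
  Hinge contamination: 4 × 3 × 2 = 24
  Insulation missing: 5 × 7 × 6 = 210
  Excessive plenum: 5 × 1 × 10 = 50
  Fiber delamination: 5 × 10 × 8 = 400
  Impeller loosening: 9 × 10 × 8 = 720
  Clearance reversed: 10 × 8 × 8 = 640
  Coil stripping: 10 × 1 × 8 = 80
Modes with RPN > 56: Insulation missing (210), Fiber delamination (400), Impeller loosening (720), Clearance reversed (640), Coil stripping (80) → 5.

5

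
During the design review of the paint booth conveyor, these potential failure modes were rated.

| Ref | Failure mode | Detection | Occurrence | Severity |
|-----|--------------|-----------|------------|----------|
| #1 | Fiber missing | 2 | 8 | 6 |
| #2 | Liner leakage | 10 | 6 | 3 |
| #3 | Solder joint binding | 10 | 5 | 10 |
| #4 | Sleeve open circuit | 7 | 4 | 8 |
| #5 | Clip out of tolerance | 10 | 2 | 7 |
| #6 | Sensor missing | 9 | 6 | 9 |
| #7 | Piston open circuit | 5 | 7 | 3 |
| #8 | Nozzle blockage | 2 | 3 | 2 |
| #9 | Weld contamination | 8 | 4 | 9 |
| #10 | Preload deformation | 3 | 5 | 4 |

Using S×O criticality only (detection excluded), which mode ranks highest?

#6

Criticality = Severity × Occurrence:
  #1: 6 × 8 = 48
  #2: 3 × 6 = 18
  #3: 10 × 5 = 50
  #4: 8 × 4 = 32
  #5: 7 × 2 = 14
  #6: 9 × 6 = 54
  #7: 3 × 7 = 21
  #8: 2 × 3 = 6
  #9: 9 × 4 = 36
  #10: 4 × 5 = 20
Highest criticality is 54 → #6.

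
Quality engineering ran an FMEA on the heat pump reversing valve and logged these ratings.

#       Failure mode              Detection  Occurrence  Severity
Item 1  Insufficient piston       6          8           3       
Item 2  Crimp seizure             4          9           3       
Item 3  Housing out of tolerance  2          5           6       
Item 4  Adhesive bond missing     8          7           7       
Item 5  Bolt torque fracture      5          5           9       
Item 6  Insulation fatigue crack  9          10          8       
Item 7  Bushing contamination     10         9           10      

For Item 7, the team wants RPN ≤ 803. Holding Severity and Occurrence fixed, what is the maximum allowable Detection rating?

8

Item 7: S=10, O=9, D=10 → current RPN = 900.
Fixed product = 90. Need 90 × D ≤ 803, so D ≤ 803/90 = 8.92.
Maximum integer Detection rating = 8 (gives RPN 720; D=9 would give 810 > 803).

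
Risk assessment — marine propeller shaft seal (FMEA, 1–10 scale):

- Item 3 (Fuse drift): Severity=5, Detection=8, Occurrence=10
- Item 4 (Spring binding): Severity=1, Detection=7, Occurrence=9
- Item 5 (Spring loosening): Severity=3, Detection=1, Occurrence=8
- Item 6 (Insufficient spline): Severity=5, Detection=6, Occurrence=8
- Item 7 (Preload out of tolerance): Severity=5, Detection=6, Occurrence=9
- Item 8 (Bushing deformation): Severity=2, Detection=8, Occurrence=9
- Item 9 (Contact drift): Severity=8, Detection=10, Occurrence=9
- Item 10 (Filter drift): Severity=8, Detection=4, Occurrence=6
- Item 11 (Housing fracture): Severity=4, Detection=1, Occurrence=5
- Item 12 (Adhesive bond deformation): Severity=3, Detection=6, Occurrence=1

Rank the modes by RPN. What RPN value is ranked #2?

400

RPN = Severity × Occurrence × Detection:
  Item 3: 5 × 10 × 8 = 400
  Item 4: 1 × 9 × 7 = 63
  Item 5: 3 × 8 × 1 = 24
  Item 6: 5 × 8 × 6 = 240
  Item 7: 5 × 9 × 6 = 270
  Item 8: 2 × 9 × 8 = 144
  Item 9: 8 × 9 × 10 = 720
  Item 10: 8 × 6 × 4 = 192
  Item 11: 4 × 5 × 1 = 20
  Item 12: 3 × 1 × 6 = 18
Sorted descending: 720, 400, 270, 240, 192, 144, 63, 24, 20, 18.
The second-highest RPN is 400 (Item 3).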